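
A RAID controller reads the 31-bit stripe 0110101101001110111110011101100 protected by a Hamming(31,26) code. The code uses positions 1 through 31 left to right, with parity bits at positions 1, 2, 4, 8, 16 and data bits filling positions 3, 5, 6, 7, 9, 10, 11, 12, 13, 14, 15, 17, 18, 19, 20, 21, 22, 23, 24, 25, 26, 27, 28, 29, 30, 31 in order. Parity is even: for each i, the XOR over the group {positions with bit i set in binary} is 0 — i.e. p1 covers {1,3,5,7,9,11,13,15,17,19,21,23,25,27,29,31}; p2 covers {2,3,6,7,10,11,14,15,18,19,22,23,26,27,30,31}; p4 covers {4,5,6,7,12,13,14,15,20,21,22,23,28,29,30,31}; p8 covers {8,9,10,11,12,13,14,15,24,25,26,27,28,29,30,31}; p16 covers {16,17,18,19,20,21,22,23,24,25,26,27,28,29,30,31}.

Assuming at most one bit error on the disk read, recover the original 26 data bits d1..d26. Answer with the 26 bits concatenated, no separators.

11110100111111110011101100

s1 (pos 1,3,5,7,9,11,13,15,17,19,21,23,25,27,29,31): 0⊕1⊕1⊕1⊕0⊕0⊕1⊕1⊕1⊕1⊕1⊕0⊕1⊕0⊕1⊕0 = 0
s2 (pos 2,3,6,7,10,11,14,15,18,19,22,23,26,27,30,31): 1⊕1⊕0⊕1⊕1⊕0⊕1⊕1⊕1⊕1⊕0⊕0⊕1⊕0⊕0⊕0 = 1
s4 (pos 4,5,6,7,12,13,14,15,20,21,22,23,28,29,30,31): 0⊕1⊕0⊕1⊕0⊕1⊕1⊕1⊕1⊕1⊕0⊕0⊕1⊕1⊕0⊕0 = 1
s8 (pos 8,9,10,11,12,13,14,15,24,25,26,27,28,29,30,31): 1⊕0⊕1⊕0⊕0⊕1⊕1⊕1⊕1⊕1⊕1⊕0⊕1⊕1⊕0⊕0 = 0
s16 (pos 16,17,18,19,20,21,22,23,24,25,26,27,28,29,30,31): 0⊕1⊕1⊕1⊕1⊕1⊕0⊕0⊕1⊕1⊕1⊕0⊕1⊕1⊕0⊕0 = 0
Syndrome s16…s1 = 00110 → error at position 6.
Flip position 6: 0110101101001110111110011101100 → 0110111101001110111110011101100
Read data bits from positions 3,5,6,7,9,10,11,12,13,14,15,17,18,19,20,21,22,23,24,25,26,27,28,29,30,31: 11110100111111110011101100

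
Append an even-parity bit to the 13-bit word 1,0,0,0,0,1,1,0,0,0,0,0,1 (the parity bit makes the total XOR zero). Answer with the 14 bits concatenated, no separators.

10000110000010

XOR of the 13 data bits: 1⊕0⊕0⊕0⊕0⊕1⊕1⊕0⊕0⊕0⊕0⊕0⊕1 = 0
Parity bit = 0 (so all 14 bits XOR to 0).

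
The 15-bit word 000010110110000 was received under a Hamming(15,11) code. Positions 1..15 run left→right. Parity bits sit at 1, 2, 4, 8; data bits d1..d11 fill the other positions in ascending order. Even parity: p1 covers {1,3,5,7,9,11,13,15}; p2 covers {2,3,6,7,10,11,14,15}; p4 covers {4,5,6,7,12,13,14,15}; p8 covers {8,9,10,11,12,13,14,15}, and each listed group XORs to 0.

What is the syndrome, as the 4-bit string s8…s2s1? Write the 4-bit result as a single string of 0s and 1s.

s1 (pos 1,3,5,7,9,11,13,15): 0⊕0⊕1⊕1⊕0⊕1⊕0⊕0 = 1
s2 (pos 2,3,6,7,10,11,14,15): 0⊕0⊕0⊕1⊕1⊕1⊕0⊕0 = 1
s4 (pos 4,5,6,7,12,13,14,15): 0⊕1⊕0⊕1⊕0⊕0⊕0⊕0 = 0
s8 (pos 8,9,10,11,12,13,14,15): 1⊕0⊕1⊕1⊕0⊕0⊕0⊕0 = 1
Syndrome s8…s1 = 1011 → error at position 11.

1011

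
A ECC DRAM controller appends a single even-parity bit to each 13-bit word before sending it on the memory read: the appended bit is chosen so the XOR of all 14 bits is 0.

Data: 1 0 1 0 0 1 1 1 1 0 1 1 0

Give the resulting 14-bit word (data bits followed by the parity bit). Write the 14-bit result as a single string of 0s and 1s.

10100111101100

XOR of the 13 data bits: 1⊕0⊕1⊕0⊕0⊕1⊕1⊕1⊕1⊕0⊕1⊕1⊕0 = 0
Parity bit = 0 (so all 14 bits XOR to 0).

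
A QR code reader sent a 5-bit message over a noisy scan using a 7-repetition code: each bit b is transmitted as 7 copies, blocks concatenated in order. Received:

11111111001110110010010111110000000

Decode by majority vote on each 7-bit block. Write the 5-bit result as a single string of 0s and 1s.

Block 1 (1111111): 7 ones → 1
Block 2 (1001110): 4 ones → 1
Block 3 (1100100): 3 ones → 0
Block 4 (1011111): 6 ones → 1
Block 5 (0000000): 0 ones → 0

11010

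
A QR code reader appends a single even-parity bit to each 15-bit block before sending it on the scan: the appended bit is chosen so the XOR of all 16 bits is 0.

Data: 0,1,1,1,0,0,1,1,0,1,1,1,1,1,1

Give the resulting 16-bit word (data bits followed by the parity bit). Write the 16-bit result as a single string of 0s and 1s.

0111001101111111

XOR of the 15 data bits: 0⊕1⊕1⊕1⊕0⊕0⊕1⊕1⊕0⊕1⊕1⊕1⊕1⊕1⊕1 = 1
Parity bit = 1 (so all 16 bits XOR to 0).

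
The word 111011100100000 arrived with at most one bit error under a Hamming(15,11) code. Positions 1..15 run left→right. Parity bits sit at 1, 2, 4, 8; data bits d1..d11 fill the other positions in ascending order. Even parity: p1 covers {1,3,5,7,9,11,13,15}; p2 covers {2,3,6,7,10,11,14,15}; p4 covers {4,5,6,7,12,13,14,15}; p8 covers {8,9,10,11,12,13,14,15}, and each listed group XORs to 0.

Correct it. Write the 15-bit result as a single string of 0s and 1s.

s1 (pos 1,3,5,7,9,11,13,15): 1⊕1⊕1⊕1⊕0⊕0⊕0⊕0 = 0
s2 (pos 2,3,6,7,10,11,14,15): 1⊕1⊕1⊕1⊕1⊕0⊕0⊕0 = 1
s4 (pos 4,5,6,7,12,13,14,15): 0⊕1⊕1⊕1⊕0⊕0⊕0⊕0 = 1
s8 (pos 8,9,10,11,12,13,14,15): 0⊕0⊕1⊕0⊕0⊕0⊕0⊕0 = 1
Syndrome s8…s1 = 1110 → error at position 14.
Flip position 14: 111011100100000 → 111011100100010

111011100100010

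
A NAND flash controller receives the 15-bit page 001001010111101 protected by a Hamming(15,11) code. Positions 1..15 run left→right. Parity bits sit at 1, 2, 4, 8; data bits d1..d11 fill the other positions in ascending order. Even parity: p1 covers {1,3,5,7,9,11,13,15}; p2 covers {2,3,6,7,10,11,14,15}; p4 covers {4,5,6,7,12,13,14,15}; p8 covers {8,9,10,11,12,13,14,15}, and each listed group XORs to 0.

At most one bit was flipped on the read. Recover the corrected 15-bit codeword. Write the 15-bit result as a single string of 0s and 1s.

s1 (pos 1,3,5,7,9,11,13,15): 0⊕1⊕0⊕0⊕0⊕1⊕1⊕1 = 0
s2 (pos 2,3,6,7,10,11,14,15): 0⊕1⊕1⊕0⊕1⊕1⊕0⊕1 = 1
s4 (pos 4,5,6,7,12,13,14,15): 0⊕0⊕1⊕0⊕1⊕1⊕0⊕1 = 0
s8 (pos 8,9,10,11,12,13,14,15): 1⊕0⊕1⊕1⊕1⊕1⊕0⊕1 = 0
Syndrome s8…s1 = 0010 → error at position 2.
Flip position 2: 001001010111101 → 011001010111101

011001010111101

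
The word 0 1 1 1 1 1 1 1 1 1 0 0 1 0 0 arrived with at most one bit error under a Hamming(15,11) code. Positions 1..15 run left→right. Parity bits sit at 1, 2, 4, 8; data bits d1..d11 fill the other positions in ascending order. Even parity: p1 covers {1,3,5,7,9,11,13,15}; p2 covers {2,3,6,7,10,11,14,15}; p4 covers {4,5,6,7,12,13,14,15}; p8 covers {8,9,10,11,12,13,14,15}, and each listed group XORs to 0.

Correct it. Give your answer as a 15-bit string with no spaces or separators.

011111011100100

s1 (pos 1,3,5,7,9,11,13,15): 0⊕1⊕1⊕1⊕1⊕0⊕1⊕0 = 1
s2 (pos 2,3,6,7,10,11,14,15): 1⊕1⊕1⊕1⊕1⊕0⊕0⊕0 = 1
s4 (pos 4,5,6,7,12,13,14,15): 1⊕1⊕1⊕1⊕0⊕1⊕0⊕0 = 1
s8 (pos 8,9,10,11,12,13,14,15): 1⊕1⊕1⊕0⊕0⊕1⊕0⊕0 = 0
Syndrome s8…s1 = 0111 → error at position 7.
Flip position 7: 011111111100100 → 011111011100100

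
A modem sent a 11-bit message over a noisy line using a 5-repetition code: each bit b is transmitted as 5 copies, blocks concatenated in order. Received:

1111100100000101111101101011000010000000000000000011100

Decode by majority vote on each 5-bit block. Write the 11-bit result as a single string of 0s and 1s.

Block 1 (11111): 5 ones → 1
Block 2 (00100): 1 one → 0
Block 3 (00010): 1 one → 0
Block 4 (11111): 5 ones → 1
Block 5 (01101): 3 ones → 1
Block 6 (01100): 2 ones → 0
Block 7 (00100): 1 one → 0
Block 8 (00000): 0 ones → 0
Block 9 (00000): 0 ones → 0
Block 10 (00000): 0 ones → 0
Block 11 (11100): 3 ones → 1

10011000001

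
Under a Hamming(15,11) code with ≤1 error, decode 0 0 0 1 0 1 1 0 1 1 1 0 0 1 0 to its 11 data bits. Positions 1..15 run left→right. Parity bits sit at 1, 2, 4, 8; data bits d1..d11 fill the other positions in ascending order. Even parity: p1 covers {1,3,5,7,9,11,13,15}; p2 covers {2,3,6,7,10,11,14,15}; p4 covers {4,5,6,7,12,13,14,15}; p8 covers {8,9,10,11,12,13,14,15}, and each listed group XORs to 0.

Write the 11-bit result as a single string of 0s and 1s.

10111110010

s1 (pos 1,3,5,7,9,11,13,15): 0⊕0⊕0⊕1⊕1⊕1⊕0⊕0 = 1
s2 (pos 2,3,6,7,10,11,14,15): 0⊕0⊕1⊕1⊕1⊕1⊕1⊕0 = 1
s4 (pos 4,5,6,7,12,13,14,15): 1⊕0⊕1⊕1⊕0⊕0⊕1⊕0 = 0
s8 (pos 8,9,10,11,12,13,14,15): 0⊕1⊕1⊕1⊕0⊕0⊕1⊕0 = 0
Syndrome s8…s1 = 0011 → error at position 3.
Flip position 3: 000101101110010 → 001101101110010
Read data bits from positions 3,5,6,7,9,10,11,12,13,14,15: 10111110010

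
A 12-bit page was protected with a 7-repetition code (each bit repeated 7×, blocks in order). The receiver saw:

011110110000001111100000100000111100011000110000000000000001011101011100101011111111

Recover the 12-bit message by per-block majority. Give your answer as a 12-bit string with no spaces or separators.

101010000101

Block 1 (0111101): 5 ones → 1
Block 2 (1000000): 1 one → 0
Block 3 (1111100): 5 ones → 1
Block 4 (0001000): 1 one → 0
Block 5 (0011110): 4 ones → 1
Block 6 (0011000): 2 ones → 0
Block 7 (1100000): 2 ones → 0
Block 8 (0000000): 0 ones → 0
Block 9 (0001011): 3 ones → 0
Block 10 (1010111): 5 ones → 1
Block 11 (0010101): 3 ones → 0
Block 12 (1111111): 7 ones → 1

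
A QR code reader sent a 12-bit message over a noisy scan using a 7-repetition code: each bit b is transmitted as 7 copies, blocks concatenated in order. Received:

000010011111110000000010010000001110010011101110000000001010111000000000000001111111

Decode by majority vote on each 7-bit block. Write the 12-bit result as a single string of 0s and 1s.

Block 1 (0000100): 1 one → 0
Block 2 (1111111): 7 ones → 1
Block 3 (0000000): 0 ones → 0
Block 4 (0100100): 2 ones → 0
Block 5 (0000111): 3 ones → 0
Block 6 (0010011): 3 ones → 0
Block 7 (1011100): 4 ones → 1
Block 8 (0000000): 0 ones → 0
Block 9 (1010111): 5 ones → 1
Block 10 (0000000): 0 ones → 0
Block 11 (0000000): 0 ones → 0
Block 12 (1111111): 7 ones → 1

010000101001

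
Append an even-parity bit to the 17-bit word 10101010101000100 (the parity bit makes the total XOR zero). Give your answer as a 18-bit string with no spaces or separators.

101010101010001001

XOR of the 17 data bits: 1⊕0⊕1⊕0⊕1⊕0⊕1⊕0⊕1⊕0⊕1⊕0⊕0⊕0⊕1⊕0⊕0 = 1
Parity bit = 1 (so all 18 bits XOR to 0).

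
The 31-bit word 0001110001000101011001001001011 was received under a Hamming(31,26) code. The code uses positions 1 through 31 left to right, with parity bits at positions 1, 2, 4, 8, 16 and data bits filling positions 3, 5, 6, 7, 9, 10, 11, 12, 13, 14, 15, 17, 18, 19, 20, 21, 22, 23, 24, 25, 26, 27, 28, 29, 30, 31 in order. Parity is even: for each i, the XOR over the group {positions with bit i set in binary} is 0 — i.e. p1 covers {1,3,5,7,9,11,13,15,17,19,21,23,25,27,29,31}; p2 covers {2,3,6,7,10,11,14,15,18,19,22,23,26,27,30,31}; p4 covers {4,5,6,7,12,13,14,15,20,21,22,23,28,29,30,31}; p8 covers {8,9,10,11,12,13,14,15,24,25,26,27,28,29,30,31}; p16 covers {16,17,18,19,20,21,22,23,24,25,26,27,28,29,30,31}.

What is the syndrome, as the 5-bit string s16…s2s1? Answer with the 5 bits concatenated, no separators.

s1 (pos 1,3,5,7,9,11,13,15,17,19,21,23,25,27,29,31): 0⊕0⊕1⊕0⊕0⊕0⊕0⊕0⊕0⊕1⊕0⊕0⊕1⊕0⊕0⊕1 = 0
s2 (pos 2,3,6,7,10,11,14,15,18,19,22,23,26,27,30,31): 0⊕0⊕1⊕0⊕1⊕0⊕1⊕0⊕1⊕1⊕1⊕0⊕0⊕0⊕1⊕1 = 0
s4 (pos 4,5,6,7,12,13,14,15,20,21,22,23,28,29,30,31): 1⊕1⊕1⊕0⊕0⊕0⊕1⊕0⊕0⊕0⊕1⊕0⊕1⊕0⊕1⊕1 = 0
s8 (pos 8,9,10,11,12,13,14,15,24,25,26,27,28,29,30,31): 0⊕0⊕1⊕0⊕0⊕0⊕1⊕0⊕0⊕1⊕0⊕0⊕1⊕0⊕1⊕1 = 0
s16 (pos 16,17,18,19,20,21,22,23,24,25,26,27,28,29,30,31): 1⊕0⊕1⊕1⊕0⊕0⊕1⊕0⊕0⊕1⊕0⊕0⊕1⊕0⊕1⊕1 = 0
Syndrome s16…s1 = 00000 → no error.

00000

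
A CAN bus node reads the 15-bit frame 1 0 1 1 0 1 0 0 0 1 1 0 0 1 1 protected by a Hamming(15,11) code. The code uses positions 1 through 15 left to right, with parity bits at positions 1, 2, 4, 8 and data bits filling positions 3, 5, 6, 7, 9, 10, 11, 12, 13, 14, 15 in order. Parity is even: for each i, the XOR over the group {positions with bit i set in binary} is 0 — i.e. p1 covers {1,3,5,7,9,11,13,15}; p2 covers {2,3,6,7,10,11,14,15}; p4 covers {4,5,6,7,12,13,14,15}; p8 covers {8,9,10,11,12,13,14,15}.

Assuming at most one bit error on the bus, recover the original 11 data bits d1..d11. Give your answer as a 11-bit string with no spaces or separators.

s1 (pos 1,3,5,7,9,11,13,15): 1⊕1⊕0⊕0⊕0⊕1⊕0⊕1 = 0
s2 (pos 2,3,6,7,10,11,14,15): 0⊕1⊕1⊕0⊕1⊕1⊕1⊕1 = 0
s4 (pos 4,5,6,7,12,13,14,15): 1⊕0⊕1⊕0⊕0⊕0⊕1⊕1 = 0
s8 (pos 8,9,10,11,12,13,14,15): 0⊕0⊕1⊕1⊕0⊕0⊕1⊕1 = 0
Syndrome s8…s1 = 0000 → no error.
Read data bits from positions 3,5,6,7,9,10,11,12,13,14,15: 10100110011

10100110011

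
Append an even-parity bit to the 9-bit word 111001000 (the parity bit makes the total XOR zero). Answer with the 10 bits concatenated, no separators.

1110010000

XOR of the 9 data bits: 1⊕1⊕1⊕0⊕0⊕1⊕0⊕0⊕0 = 0
Parity bit = 0 (so all 10 bits XOR to 0).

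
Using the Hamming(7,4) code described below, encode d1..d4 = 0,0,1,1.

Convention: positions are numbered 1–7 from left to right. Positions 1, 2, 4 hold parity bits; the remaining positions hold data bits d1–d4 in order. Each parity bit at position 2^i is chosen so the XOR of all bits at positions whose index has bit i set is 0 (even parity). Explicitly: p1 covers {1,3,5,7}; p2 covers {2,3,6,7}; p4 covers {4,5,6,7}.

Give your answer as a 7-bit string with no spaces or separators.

1000011

Place data at non-parity positions: p1 p2 0 p4 0 1 1
p1 (pos 1,3,5,7): XOR of data positions = 0⊕0⊕1 = 1
p2 (pos 2,3,6,7): XOR of data positions = 0⊕1⊕1 = 0
p4 (pos 4,5,6,7): XOR of data positions = 0⊕1⊕1 = 0
Codeword: 1000011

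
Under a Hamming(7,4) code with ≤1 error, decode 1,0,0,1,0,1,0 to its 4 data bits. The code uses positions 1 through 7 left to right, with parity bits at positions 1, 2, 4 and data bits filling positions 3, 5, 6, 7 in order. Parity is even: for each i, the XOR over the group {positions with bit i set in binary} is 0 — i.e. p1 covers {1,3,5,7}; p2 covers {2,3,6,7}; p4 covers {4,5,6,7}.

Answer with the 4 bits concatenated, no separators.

s1 (pos 1,3,5,7): 1⊕0⊕0⊕0 = 1
s2 (pos 2,3,6,7): 0⊕0⊕1⊕0 = 1
s4 (pos 4,5,6,7): 1⊕0⊕1⊕0 = 0
Syndrome s4…s1 = 011 → error at position 3.
Flip position 3: 1001010 → 1011010
Read data bits from positions 3,5,6,7: 1010

1010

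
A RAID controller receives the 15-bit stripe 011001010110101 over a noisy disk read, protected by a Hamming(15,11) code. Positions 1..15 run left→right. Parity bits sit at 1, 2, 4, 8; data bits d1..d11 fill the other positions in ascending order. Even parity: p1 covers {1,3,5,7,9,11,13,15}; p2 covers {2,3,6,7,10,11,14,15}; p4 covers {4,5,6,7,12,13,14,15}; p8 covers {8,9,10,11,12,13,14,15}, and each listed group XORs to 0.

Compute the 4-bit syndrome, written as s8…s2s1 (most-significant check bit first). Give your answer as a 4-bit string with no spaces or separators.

s1 (pos 1,3,5,7,9,11,13,15): 0⊕1⊕0⊕0⊕0⊕1⊕1⊕1 = 0
s2 (pos 2,3,6,7,10,11,14,15): 1⊕1⊕1⊕0⊕1⊕1⊕0⊕1 = 0
s4 (pos 4,5,6,7,12,13,14,15): 0⊕0⊕1⊕0⊕0⊕1⊕0⊕1 = 1
s8 (pos 8,9,10,11,12,13,14,15): 1⊕0⊕1⊕1⊕0⊕1⊕0⊕1 = 1
Syndrome s8…s1 = 1100 → error at position 12.

1100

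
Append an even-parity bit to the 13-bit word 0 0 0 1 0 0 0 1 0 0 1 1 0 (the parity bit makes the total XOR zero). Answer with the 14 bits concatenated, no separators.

00010001001100

XOR of the 13 data bits: 0⊕0⊕0⊕1⊕0⊕0⊕0⊕1⊕0⊕0⊕1⊕1⊕0 = 0
Parity bit = 0 (so all 14 bits XOR to 0).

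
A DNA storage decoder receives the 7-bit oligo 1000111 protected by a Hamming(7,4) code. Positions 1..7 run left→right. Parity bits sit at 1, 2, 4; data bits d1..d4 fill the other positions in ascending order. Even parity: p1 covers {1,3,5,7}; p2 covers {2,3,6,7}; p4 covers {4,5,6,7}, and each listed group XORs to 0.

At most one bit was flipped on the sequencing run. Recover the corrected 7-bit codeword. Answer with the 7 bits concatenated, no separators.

1000011

s1 (pos 1,3,5,7): 1⊕0⊕1⊕1 = 1
s2 (pos 2,3,6,7): 0⊕0⊕1⊕1 = 0
s4 (pos 4,5,6,7): 0⊕1⊕1⊕1 = 1
Syndrome s4…s1 = 101 → error at position 5.
Flip position 5: 1000111 → 1000011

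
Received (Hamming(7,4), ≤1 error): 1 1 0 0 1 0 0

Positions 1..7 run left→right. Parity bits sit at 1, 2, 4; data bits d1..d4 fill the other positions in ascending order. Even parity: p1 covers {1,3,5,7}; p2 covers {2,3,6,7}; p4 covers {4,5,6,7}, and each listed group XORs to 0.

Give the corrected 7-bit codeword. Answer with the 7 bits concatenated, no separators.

1100110

s1 (pos 1,3,5,7): 1⊕0⊕1⊕0 = 0
s2 (pos 2,3,6,7): 1⊕0⊕0⊕0 = 1
s4 (pos 4,5,6,7): 0⊕1⊕0⊕0 = 1
Syndrome s4…s1 = 110 → error at position 6.
Flip position 6: 1100100 → 1100110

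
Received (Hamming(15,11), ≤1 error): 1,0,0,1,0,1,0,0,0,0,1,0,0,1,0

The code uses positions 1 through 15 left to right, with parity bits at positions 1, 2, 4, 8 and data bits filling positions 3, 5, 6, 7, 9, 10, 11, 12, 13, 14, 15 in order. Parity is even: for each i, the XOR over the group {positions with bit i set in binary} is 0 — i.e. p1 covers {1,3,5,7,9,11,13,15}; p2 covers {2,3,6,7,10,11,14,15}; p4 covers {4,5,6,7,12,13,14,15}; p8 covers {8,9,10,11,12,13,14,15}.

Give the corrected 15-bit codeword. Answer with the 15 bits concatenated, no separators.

100100000010010

s1 (pos 1,3,5,7,9,11,13,15): 1⊕0⊕0⊕0⊕0⊕1⊕0⊕0 = 0
s2 (pos 2,3,6,7,10,11,14,15): 0⊕0⊕1⊕0⊕0⊕1⊕1⊕0 = 1
s4 (pos 4,5,6,7,12,13,14,15): 1⊕0⊕1⊕0⊕0⊕0⊕1⊕0 = 1
s8 (pos 8,9,10,11,12,13,14,15): 0⊕0⊕0⊕1⊕0⊕0⊕1⊕0 = 0
Syndrome s8…s1 = 0110 → error at position 6.
Flip position 6: 100101000010010 → 100100000010010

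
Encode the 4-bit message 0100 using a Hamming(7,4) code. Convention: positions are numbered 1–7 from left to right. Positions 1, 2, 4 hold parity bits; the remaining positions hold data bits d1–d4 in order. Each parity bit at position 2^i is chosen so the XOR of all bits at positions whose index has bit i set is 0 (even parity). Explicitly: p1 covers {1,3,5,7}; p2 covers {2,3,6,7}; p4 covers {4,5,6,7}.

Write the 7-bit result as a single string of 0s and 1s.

1001100

Place data at non-parity positions: p1 p2 0 p4 1 0 0
p1 (pos 1,3,5,7): XOR of data positions = 0⊕1⊕0 = 1
p2 (pos 2,3,6,7): XOR of data positions = 0⊕0⊕0 = 0
p4 (pos 4,5,6,7): XOR of data positions = 1⊕0⊕0 = 1
Codeword: 1001100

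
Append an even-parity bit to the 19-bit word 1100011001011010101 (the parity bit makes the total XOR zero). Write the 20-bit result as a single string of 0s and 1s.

XOR of the 19 data bits: 1⊕1⊕0⊕0⊕0⊕1⊕1⊕0⊕0⊕1⊕0⊕1⊕1⊕0⊕1⊕0⊕1⊕0⊕1 = 0
Parity bit = 0 (so all 20 bits XOR to 0).

11000110010110101010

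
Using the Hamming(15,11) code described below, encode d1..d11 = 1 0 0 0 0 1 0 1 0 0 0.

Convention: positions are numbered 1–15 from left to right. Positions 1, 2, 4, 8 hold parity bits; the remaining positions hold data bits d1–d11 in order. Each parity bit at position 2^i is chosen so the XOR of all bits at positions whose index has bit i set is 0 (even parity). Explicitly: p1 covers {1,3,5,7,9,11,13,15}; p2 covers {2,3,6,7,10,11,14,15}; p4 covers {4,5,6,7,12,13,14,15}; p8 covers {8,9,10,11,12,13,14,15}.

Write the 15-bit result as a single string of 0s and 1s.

Place data at non-parity positions: p1 p2 1 p4 0 0 0 p8 0 1 0 1 0 0 0
p1 (pos 1,3,5,7,9,11,13,15): XOR of data positions = 1⊕0⊕0⊕0⊕0⊕0⊕0 = 1
p2 (pos 2,3,6,7,10,11,14,15): XOR of data positions = 1⊕0⊕0⊕1⊕0⊕0⊕0 = 0
p4 (pos 4,5,6,7,12,13,14,15): XOR of data positions = 0⊕0⊕0⊕1⊕0⊕0⊕0 = 1
p8 (pos 8,9,10,11,12,13,14,15): XOR of data positions = 0⊕1⊕0⊕1⊕0⊕0⊕0 = 0
Codeword: 101100000101000

101100000101000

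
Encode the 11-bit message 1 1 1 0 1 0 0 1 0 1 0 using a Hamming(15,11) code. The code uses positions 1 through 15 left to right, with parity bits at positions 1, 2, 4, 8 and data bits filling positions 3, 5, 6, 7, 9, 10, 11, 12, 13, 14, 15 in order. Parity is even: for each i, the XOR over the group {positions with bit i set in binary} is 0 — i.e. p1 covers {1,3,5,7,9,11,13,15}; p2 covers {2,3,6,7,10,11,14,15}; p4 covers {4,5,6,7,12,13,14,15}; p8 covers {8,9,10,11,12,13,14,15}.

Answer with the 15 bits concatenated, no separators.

111011011001010

Place data at non-parity positions: p1 p2 1 p4 1 1 0 p8 1 0 0 1 0 1 0
p1 (pos 1,3,5,7,9,11,13,15): XOR of data positions = 1⊕1⊕0⊕1⊕0⊕0⊕0 = 1
p2 (pos 2,3,6,7,10,11,14,15): XOR of data positions = 1⊕1⊕0⊕0⊕0⊕1⊕0 = 1
p4 (pos 4,5,6,7,12,13,14,15): XOR of data positions = 1⊕1⊕0⊕1⊕0⊕1⊕0 = 0
p8 (pos 8,9,10,11,12,13,14,15): XOR of data positions = 1⊕0⊕0⊕1⊕0⊕1⊕0 = 1
Codeword: 111011011001010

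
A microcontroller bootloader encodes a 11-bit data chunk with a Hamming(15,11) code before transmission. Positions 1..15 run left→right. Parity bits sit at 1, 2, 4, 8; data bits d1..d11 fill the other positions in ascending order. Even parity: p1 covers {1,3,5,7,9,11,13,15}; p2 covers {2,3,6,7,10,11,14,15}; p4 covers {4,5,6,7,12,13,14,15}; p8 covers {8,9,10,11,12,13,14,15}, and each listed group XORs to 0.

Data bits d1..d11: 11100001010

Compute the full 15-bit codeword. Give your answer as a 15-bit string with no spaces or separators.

011011000001010

Place data at non-parity positions: p1 p2 1 p4 1 1 0 p8 0 0 0 1 0 1 0
p1 (pos 1,3,5,7,9,11,13,15): XOR of data positions = 1⊕1⊕0⊕0⊕0⊕0⊕0 = 0
p2 (pos 2,3,6,7,10,11,14,15): XOR of data positions = 1⊕1⊕0⊕0⊕0⊕1⊕0 = 1
p4 (pos 4,5,6,7,12,13,14,15): XOR of data positions = 1⊕1⊕0⊕1⊕0⊕1⊕0 = 0
p8 (pos 8,9,10,11,12,13,14,15): XOR of data positions = 0⊕0⊕0⊕1⊕0⊕1⊕0 = 0
Codeword: 011011000001010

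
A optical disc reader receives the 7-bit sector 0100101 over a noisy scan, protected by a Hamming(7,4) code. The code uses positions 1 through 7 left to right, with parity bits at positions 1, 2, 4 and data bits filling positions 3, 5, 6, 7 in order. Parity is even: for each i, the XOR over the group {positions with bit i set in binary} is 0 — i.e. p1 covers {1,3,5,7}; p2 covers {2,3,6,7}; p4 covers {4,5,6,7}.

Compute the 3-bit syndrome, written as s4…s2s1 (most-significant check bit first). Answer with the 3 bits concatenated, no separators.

000

s1 (pos 1,3,5,7): 0⊕0⊕1⊕1 = 0
s2 (pos 2,3,6,7): 1⊕0⊕0⊕1 = 0
s4 (pos 4,5,6,7): 0⊕1⊕0⊕1 = 0
Syndrome s4…s1 = 000 → no error.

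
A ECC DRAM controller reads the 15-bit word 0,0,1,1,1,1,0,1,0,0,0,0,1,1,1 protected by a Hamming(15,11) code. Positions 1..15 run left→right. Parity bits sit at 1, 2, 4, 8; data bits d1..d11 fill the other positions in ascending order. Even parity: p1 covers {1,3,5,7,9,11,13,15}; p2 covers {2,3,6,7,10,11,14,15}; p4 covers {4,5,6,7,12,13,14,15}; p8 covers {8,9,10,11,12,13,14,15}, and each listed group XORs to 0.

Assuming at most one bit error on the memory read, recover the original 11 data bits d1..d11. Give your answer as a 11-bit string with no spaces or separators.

s1 (pos 1,3,5,7,9,11,13,15): 0⊕1⊕1⊕0⊕0⊕0⊕1⊕1 = 0
s2 (pos 2,3,6,7,10,11,14,15): 0⊕1⊕1⊕0⊕0⊕0⊕1⊕1 = 0
s4 (pos 4,5,6,7,12,13,14,15): 1⊕1⊕1⊕0⊕0⊕1⊕1⊕1 = 0
s8 (pos 8,9,10,11,12,13,14,15): 1⊕0⊕0⊕0⊕0⊕1⊕1⊕1 = 0
Syndrome s8…s1 = 0000 → no error.
Read data bits from positions 3,5,6,7,9,10,11,12,13,14,15: 11100000111

11100000111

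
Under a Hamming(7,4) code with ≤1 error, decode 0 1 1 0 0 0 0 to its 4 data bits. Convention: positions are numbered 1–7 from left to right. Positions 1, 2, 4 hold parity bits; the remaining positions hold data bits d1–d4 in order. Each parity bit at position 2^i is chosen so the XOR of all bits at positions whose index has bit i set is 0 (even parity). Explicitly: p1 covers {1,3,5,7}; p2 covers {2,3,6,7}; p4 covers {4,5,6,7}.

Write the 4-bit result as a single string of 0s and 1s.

s1 (pos 1,3,5,7): 0⊕1⊕0⊕0 = 1
s2 (pos 2,3,6,7): 1⊕1⊕0⊕0 = 0
s4 (pos 4,5,6,7): 0⊕0⊕0⊕0 = 0
Syndrome s4…s1 = 001 → error at position 1.
Flip position 1: 0110000 → 1110000
Read data bits from positions 3,5,6,7: 1000

1000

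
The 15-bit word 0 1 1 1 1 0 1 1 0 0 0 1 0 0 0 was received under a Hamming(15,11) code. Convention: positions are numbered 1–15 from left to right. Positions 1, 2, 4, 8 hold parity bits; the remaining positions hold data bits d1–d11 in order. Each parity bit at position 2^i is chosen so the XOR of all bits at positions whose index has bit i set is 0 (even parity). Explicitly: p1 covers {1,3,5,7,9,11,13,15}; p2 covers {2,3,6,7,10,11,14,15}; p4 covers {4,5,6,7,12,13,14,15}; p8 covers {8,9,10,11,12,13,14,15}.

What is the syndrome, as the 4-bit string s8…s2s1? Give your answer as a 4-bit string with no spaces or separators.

0011

s1 (pos 1,3,5,7,9,11,13,15): 0⊕1⊕1⊕1⊕0⊕0⊕0⊕0 = 1
s2 (pos 2,3,6,7,10,11,14,15): 1⊕1⊕0⊕1⊕0⊕0⊕0⊕0 = 1
s4 (pos 4,5,6,7,12,13,14,15): 1⊕1⊕0⊕1⊕1⊕0⊕0⊕0 = 0
s8 (pos 8,9,10,11,12,13,14,15): 1⊕0⊕0⊕0⊕1⊕0⊕0⊕0 = 0
Syndrome s8…s1 = 0011 → error at position 3.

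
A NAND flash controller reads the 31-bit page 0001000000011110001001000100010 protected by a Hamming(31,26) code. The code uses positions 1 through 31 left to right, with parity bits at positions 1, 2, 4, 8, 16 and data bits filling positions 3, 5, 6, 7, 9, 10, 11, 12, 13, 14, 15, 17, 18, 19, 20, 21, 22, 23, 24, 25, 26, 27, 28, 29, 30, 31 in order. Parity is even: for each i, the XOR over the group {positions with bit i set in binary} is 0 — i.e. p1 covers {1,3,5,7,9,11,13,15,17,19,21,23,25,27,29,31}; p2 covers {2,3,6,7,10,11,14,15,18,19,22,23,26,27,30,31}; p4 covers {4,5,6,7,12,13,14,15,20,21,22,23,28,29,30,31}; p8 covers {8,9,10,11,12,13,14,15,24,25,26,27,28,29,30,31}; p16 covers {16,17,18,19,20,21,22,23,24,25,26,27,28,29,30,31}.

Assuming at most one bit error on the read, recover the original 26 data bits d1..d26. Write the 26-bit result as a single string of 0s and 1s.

s1 (pos 1,3,5,7,9,11,13,15,17,19,21,23,25,27,29,31): 0⊕0⊕0⊕0⊕0⊕0⊕1⊕1⊕0⊕1⊕0⊕0⊕0⊕0⊕0⊕0 = 1
s2 (pos 2,3,6,7,10,11,14,15,18,19,22,23,26,27,30,31): 0⊕0⊕0⊕0⊕0⊕0⊕1⊕1⊕0⊕1⊕1⊕0⊕1⊕0⊕1⊕0 = 0
s4 (pos 4,5,6,7,12,13,14,15,20,21,22,23,28,29,30,31): 1⊕0⊕0⊕0⊕1⊕1⊕1⊕1⊕0⊕0⊕1⊕0⊕0⊕0⊕1⊕0 = 1
s8 (pos 8,9,10,11,12,13,14,15,24,25,26,27,28,29,30,31): 0⊕0⊕0⊕0⊕1⊕1⊕1⊕1⊕0⊕0⊕1⊕0⊕0⊕0⊕1⊕0 = 0
s16 (pos 16,17,18,19,20,21,22,23,24,25,26,27,28,29,30,31): 0⊕0⊕0⊕1⊕0⊕0⊕1⊕0⊕0⊕0⊕1⊕0⊕0⊕0⊕1⊕0 = 0
Syndrome s16…s1 = 00101 → error at position 5.
Flip position 5: 0001000000011110001001000100010 → 0001100000011110001001000100010
Read data bits from positions 3,5,6,7,9,10,11,12,13,14,15,17,18,19,20,21,22,23,24,25,26,27,28,29,30,31: 01000001111001001000100010

01000001111001001000100010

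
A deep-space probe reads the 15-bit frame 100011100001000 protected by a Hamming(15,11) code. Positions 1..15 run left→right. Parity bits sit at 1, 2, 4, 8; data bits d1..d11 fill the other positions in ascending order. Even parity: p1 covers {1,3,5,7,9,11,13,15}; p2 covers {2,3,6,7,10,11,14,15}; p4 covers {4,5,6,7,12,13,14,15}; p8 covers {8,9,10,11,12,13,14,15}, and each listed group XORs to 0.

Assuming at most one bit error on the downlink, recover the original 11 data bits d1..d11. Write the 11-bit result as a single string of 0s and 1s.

01111001000

s1 (pos 1,3,5,7,9,11,13,15): 1⊕0⊕1⊕1⊕0⊕0⊕0⊕0 = 1
s2 (pos 2,3,6,7,10,11,14,15): 0⊕0⊕1⊕1⊕0⊕0⊕0⊕0 = 0
s4 (pos 4,5,6,7,12,13,14,15): 0⊕1⊕1⊕1⊕1⊕0⊕0⊕0 = 0
s8 (pos 8,9,10,11,12,13,14,15): 0⊕0⊕0⊕0⊕1⊕0⊕0⊕0 = 1
Syndrome s8…s1 = 1001 → error at position 9.
Flip position 9: 100011100001000 → 100011101001000
Read data bits from positions 3,5,6,7,9,10,11,12,13,14,15: 01111001000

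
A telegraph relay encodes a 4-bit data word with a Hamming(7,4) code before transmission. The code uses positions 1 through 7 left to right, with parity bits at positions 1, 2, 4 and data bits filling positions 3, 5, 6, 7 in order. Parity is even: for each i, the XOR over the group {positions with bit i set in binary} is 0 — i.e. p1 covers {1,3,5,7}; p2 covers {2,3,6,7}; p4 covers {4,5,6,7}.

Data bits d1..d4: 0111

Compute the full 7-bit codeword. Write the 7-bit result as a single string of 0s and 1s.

Place data at non-parity positions: p1 p2 0 p4 1 1 1
p1 (pos 1,3,5,7): XOR of data positions = 0⊕1⊕1 = 0
p2 (pos 2,3,6,7): XOR of data positions = 0⊕1⊕1 = 0
p4 (pos 4,5,6,7): XOR of data positions = 1⊕1⊕1 = 1
Codeword: 0001111

0001111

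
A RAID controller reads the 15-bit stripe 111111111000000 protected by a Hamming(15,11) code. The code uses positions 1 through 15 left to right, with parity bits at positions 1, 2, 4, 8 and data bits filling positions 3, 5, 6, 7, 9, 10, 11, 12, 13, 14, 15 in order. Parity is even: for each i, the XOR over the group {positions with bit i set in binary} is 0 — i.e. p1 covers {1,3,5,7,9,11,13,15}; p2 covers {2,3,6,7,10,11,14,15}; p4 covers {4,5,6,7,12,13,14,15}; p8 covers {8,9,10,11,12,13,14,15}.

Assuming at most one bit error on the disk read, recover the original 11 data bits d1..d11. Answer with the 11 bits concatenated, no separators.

11111000000

s1 (pos 1,3,5,7,9,11,13,15): 1⊕1⊕1⊕1⊕1⊕0⊕0⊕0 = 1
s2 (pos 2,3,6,7,10,11,14,15): 1⊕1⊕1⊕1⊕0⊕0⊕0⊕0 = 0
s4 (pos 4,5,6,7,12,13,14,15): 1⊕1⊕1⊕1⊕0⊕0⊕0⊕0 = 0
s8 (pos 8,9,10,11,12,13,14,15): 1⊕1⊕0⊕0⊕0⊕0⊕0⊕0 = 0
Syndrome s8…s1 = 0001 → error at position 1.
Flip position 1: 111111111000000 → 011111111000000
Read data bits from positions 3,5,6,7,9,10,11,12,13,14,15: 11111000000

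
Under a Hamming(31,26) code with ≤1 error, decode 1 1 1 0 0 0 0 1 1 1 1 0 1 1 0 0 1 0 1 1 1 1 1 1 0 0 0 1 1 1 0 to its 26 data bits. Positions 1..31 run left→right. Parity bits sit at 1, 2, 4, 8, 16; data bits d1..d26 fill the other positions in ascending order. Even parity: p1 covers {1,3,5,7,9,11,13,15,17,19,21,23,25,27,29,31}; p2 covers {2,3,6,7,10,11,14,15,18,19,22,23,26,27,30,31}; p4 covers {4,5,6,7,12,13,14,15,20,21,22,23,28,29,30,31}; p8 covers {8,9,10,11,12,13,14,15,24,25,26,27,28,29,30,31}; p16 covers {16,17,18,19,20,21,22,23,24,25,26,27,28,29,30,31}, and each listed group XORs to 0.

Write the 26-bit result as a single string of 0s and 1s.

10101110110101111110001110

s1 (pos 1,3,5,7,9,11,13,15,17,19,21,23,25,27,29,31): 1⊕1⊕0⊕0⊕1⊕1⊕1⊕0⊕1⊕1⊕1⊕1⊕0⊕0⊕1⊕0 = 0
s2 (pos 2,3,6,7,10,11,14,15,18,19,22,23,26,27,30,31): 1⊕1⊕0⊕0⊕1⊕1⊕1⊕0⊕0⊕1⊕1⊕1⊕0⊕0⊕1⊕0 = 1
s4 (pos 4,5,6,7,12,13,14,15,20,21,22,23,28,29,30,31): 0⊕0⊕0⊕0⊕0⊕1⊕1⊕0⊕1⊕1⊕1⊕1⊕1⊕1⊕1⊕0 = 1
s8 (pos 8,9,10,11,12,13,14,15,24,25,26,27,28,29,30,31): 1⊕1⊕1⊕1⊕0⊕1⊕1⊕0⊕1⊕0⊕0⊕0⊕1⊕1⊕1⊕0 = 0
s16 (pos 16,17,18,19,20,21,22,23,24,25,26,27,28,29,30,31): 0⊕1⊕0⊕1⊕1⊕1⊕1⊕1⊕1⊕0⊕0⊕0⊕1⊕1⊕1⊕0 = 0
Syndrome s16…s1 = 00110 → error at position 6.
Flip position 6: 1110000111101100101111110001110 → 1110010111101100101111110001110
Read data bits from positions 3,5,6,7,9,10,11,12,13,14,15,17,18,19,20,21,22,23,24,25,26,27,28,29,30,31: 10101110110101111110001110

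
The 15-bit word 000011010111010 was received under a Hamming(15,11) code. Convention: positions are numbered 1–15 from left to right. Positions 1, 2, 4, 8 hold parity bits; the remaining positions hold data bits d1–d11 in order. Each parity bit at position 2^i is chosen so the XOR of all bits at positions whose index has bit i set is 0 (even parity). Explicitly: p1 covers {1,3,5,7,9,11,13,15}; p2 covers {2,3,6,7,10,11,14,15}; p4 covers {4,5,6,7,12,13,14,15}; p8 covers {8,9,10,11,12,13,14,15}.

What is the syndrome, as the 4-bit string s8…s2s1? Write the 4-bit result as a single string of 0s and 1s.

1000

s1 (pos 1,3,5,7,9,11,13,15): 0⊕0⊕1⊕0⊕0⊕1⊕0⊕0 = 0
s2 (pos 2,3,6,7,10,11,14,15): 0⊕0⊕1⊕0⊕1⊕1⊕1⊕0 = 0
s4 (pos 4,5,6,7,12,13,14,15): 0⊕1⊕1⊕0⊕1⊕0⊕1⊕0 = 0
s8 (pos 8,9,10,11,12,13,14,15): 1⊕0⊕1⊕1⊕1⊕0⊕1⊕0 = 1
Syndrome s8…s1 = 1000 → error at position 8.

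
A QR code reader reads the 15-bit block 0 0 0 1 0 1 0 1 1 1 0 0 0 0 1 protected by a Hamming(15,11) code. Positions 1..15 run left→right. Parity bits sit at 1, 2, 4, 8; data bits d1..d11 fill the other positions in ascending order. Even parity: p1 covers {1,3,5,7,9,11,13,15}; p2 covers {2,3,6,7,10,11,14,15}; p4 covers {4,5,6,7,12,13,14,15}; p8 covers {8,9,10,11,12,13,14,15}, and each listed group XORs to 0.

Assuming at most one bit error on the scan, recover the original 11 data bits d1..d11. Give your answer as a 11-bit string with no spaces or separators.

s1 (pos 1,3,5,7,9,11,13,15): 0⊕0⊕0⊕0⊕1⊕0⊕0⊕1 = 0
s2 (pos 2,3,6,7,10,11,14,15): 0⊕0⊕1⊕0⊕1⊕0⊕0⊕1 = 1
s4 (pos 4,5,6,7,12,13,14,15): 1⊕0⊕1⊕0⊕0⊕0⊕0⊕1 = 1
s8 (pos 8,9,10,11,12,13,14,15): 1⊕1⊕1⊕0⊕0⊕0⊕0⊕1 = 0
Syndrome s8…s1 = 0110 → error at position 6.
Flip position 6: 000101011100001 → 000100011100001
Read data bits from positions 3,5,6,7,9,10,11,12,13,14,15: 00001100001

00001100001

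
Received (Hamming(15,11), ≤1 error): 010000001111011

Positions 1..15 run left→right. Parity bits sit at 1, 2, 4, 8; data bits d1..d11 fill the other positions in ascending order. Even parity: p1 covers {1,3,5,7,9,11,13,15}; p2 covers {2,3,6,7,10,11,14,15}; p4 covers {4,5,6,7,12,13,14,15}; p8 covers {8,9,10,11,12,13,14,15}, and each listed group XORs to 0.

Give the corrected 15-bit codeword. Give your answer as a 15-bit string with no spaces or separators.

010000101111011

s1 (pos 1,3,5,7,9,11,13,15): 0⊕0⊕0⊕0⊕1⊕1⊕0⊕1 = 1
s2 (pos 2,3,6,7,10,11,14,15): 1⊕0⊕0⊕0⊕1⊕1⊕1⊕1 = 1
s4 (pos 4,5,6,7,12,13,14,15): 0⊕0⊕0⊕0⊕1⊕0⊕1⊕1 = 1
s8 (pos 8,9,10,11,12,13,14,15): 0⊕1⊕1⊕1⊕1⊕0⊕1⊕1 = 0
Syndrome s8…s1 = 0111 → error at position 7.
Flip position 7: 010000001111011 → 010000101111011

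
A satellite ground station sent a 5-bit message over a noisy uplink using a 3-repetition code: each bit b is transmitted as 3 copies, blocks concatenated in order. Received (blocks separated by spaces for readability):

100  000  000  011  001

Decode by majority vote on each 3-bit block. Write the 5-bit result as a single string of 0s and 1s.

Block 1 (100): 1 one → 0
Block 2 (000): 0 ones → 0
Block 3 (000): 0 ones → 0
Block 4 (011): 2 ones → 1
Block 5 (001): 1 one → 0

00010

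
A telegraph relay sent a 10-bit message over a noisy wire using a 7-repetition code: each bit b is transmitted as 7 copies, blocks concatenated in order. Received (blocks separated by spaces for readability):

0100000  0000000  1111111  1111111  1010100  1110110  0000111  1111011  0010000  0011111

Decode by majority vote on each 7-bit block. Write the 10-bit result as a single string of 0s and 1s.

Block 1 (0100000): 1 one → 0
Block 2 (0000000): 0 ones → 0
Block 3 (1111111): 7 ones → 1
Block 4 (1111111): 7 ones → 1
Block 5 (1010100): 3 ones → 0
Block 6 (1110110): 5 ones → 1
Block 7 (0000111): 3 ones → 0
Block 8 (1111011): 6 ones → 1
Block 9 (0010000): 1 one → 0
Block 10 (0011111): 5 ones → 1

0011010101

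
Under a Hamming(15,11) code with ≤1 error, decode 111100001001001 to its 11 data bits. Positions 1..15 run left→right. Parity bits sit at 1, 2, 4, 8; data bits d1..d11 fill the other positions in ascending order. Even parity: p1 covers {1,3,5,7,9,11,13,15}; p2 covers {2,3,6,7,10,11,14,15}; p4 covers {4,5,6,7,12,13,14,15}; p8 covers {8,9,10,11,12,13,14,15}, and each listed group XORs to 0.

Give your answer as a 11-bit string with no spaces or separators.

s1 (pos 1,3,5,7,9,11,13,15): 1⊕1⊕0⊕0⊕1⊕0⊕0⊕1 = 0
s2 (pos 2,3,6,7,10,11,14,15): 1⊕1⊕0⊕0⊕0⊕0⊕0⊕1 = 1
s4 (pos 4,5,6,7,12,13,14,15): 1⊕0⊕0⊕0⊕1⊕0⊕0⊕1 = 1
s8 (pos 8,9,10,11,12,13,14,15): 0⊕1⊕0⊕0⊕1⊕0⊕0⊕1 = 1
Syndrome s8…s1 = 1110 → error at position 14.
Flip position 14: 111100001001001 → 111100001001011
Read data bits from positions 3,5,6,7,9,10,11,12,13,14,15: 10001001011

10001001011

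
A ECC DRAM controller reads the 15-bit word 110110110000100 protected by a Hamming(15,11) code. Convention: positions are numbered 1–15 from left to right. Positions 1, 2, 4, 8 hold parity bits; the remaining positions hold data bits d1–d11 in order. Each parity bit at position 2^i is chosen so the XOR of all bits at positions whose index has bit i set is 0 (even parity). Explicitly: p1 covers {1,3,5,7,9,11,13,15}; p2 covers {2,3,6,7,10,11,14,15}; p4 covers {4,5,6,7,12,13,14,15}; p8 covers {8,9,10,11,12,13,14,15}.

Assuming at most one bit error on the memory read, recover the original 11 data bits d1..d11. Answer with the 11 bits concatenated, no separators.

01010000100

s1 (pos 1,3,5,7,9,11,13,15): 1⊕0⊕1⊕1⊕0⊕0⊕1⊕0 = 0
s2 (pos 2,3,6,7,10,11,14,15): 1⊕0⊕0⊕1⊕0⊕0⊕0⊕0 = 0
s4 (pos 4,5,6,7,12,13,14,15): 1⊕1⊕0⊕1⊕0⊕1⊕0⊕0 = 0
s8 (pos 8,9,10,11,12,13,14,15): 1⊕0⊕0⊕0⊕0⊕1⊕0⊕0 = 0
Syndrome s8…s1 = 0000 → no error.
Read data bits from positions 3,5,6,7,9,10,11,12,13,14,15: 01010000100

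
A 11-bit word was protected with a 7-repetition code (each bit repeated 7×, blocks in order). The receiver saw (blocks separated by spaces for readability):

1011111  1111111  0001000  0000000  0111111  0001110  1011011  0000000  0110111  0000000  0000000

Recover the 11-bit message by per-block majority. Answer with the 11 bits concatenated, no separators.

Block 1 (1011111): 6 ones → 1
Block 2 (1111111): 7 ones → 1
Block 3 (0001000): 1 one → 0
Block 4 (0000000): 0 ones → 0
Block 5 (0111111): 6 ones → 1
Block 6 (0001110): 3 ones → 0
Block 7 (1011011): 5 ones → 1
Block 8 (0000000): 0 ones → 0
Block 9 (0110111): 5 ones → 1
Block 10 (0000000): 0 ones → 0
Block 11 (0000000): 0 ones → 0

11001010100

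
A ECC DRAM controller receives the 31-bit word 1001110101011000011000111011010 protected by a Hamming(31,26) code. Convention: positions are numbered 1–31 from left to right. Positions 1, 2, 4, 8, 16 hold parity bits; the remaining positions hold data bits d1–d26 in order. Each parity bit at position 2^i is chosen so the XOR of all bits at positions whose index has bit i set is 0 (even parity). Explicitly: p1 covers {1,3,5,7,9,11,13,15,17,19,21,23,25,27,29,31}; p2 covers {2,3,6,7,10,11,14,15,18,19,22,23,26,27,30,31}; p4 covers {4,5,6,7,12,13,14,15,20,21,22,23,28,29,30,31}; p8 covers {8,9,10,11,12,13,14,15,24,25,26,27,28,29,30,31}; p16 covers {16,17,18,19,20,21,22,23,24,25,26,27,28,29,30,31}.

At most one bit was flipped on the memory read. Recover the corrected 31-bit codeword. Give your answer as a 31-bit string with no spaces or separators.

1001110101111000011000111011010

s1 (pos 1,3,5,7,9,11,13,15,17,19,21,23,25,27,29,31): 1⊕0⊕1⊕0⊕0⊕0⊕1⊕0⊕0⊕1⊕0⊕1⊕1⊕1⊕0⊕0 = 1
s2 (pos 2,3,6,7,10,11,14,15,18,19,22,23,26,27,30,31): 0⊕0⊕1⊕0⊕1⊕0⊕0⊕0⊕1⊕1⊕0⊕1⊕0⊕1⊕1⊕0 = 1
s4 (pos 4,5,6,7,12,13,14,15,20,21,22,23,28,29,30,31): 1⊕1⊕1⊕0⊕1⊕1⊕0⊕0⊕0⊕0⊕0⊕1⊕1⊕0⊕1⊕0 = 0
s8 (pos 8,9,10,11,12,13,14,15,24,25,26,27,28,29,30,31): 1⊕0⊕1⊕0⊕1⊕1⊕0⊕0⊕1⊕1⊕0⊕1⊕1⊕0⊕1⊕0 = 1
s16 (pos 16,17,18,19,20,21,22,23,24,25,26,27,28,29,30,31): 0⊕0⊕1⊕1⊕0⊕0⊕0⊕1⊕1⊕1⊕0⊕1⊕1⊕0⊕1⊕0 = 0
Syndrome s16…s1 = 01011 → error at position 11.
Flip position 11: 1001110101011000011000111011010 → 1001110101111000011000111011010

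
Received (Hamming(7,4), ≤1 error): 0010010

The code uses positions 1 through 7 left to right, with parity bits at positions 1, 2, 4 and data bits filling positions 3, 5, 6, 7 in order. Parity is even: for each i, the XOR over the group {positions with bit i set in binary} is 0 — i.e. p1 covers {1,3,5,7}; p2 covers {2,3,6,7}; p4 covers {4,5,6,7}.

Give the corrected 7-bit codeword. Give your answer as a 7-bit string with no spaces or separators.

0010110

s1 (pos 1,3,5,7): 0⊕1⊕0⊕0 = 1
s2 (pos 2,3,6,7): 0⊕1⊕1⊕0 = 0
s4 (pos 4,5,6,7): 0⊕0⊕1⊕0 = 1
Syndrome s4…s1 = 101 → error at position 5.
Flip position 5: 0010010 → 0010110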